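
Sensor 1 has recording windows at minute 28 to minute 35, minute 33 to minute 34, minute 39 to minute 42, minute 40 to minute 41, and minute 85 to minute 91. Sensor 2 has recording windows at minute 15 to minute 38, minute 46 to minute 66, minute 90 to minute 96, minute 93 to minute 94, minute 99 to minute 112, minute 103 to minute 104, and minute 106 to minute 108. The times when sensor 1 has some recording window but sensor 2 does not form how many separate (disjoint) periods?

2

A, merged: minute 28 to minute 35, minute 39 to minute 42, minute 85 to minute 91.
B, merged: minute 15 to minute 38, minute 46 to minute 66, minute 90 to minute 96, minute 99 to minute 112.
A \ B = minute 39 to minute 42, minute 85 to minute 90.
That is 2 disjoint pieces.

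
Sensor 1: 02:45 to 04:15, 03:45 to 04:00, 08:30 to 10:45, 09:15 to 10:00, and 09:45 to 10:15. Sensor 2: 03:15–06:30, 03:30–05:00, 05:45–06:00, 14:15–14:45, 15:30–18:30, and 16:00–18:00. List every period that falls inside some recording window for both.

03:15-04:15

A, merged: 02:45-04:15, 08:30-10:45.
B, merged: 03:15-06:30, 14:15-14:45, 15:30-18:30.
02:45-04:15 meets the second set on 03:15-04:15.
08:30-10:45: no overlap with the second set.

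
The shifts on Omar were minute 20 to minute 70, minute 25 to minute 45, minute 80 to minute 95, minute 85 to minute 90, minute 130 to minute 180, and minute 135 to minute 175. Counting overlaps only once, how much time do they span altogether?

115 minutes

Merged: minute 20 to minute 70, minute 80 to minute 95, minute 130 to minute 180.
Lengths: 50 minutes + 15 minutes + 50 minutes = 115 minutes.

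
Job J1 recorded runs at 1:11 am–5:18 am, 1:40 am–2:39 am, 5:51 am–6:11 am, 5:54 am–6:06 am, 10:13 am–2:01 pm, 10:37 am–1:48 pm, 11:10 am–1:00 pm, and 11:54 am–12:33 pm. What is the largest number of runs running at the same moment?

4

At 11:54 am, 4 of the intervals are simultaneously active.
No point has more.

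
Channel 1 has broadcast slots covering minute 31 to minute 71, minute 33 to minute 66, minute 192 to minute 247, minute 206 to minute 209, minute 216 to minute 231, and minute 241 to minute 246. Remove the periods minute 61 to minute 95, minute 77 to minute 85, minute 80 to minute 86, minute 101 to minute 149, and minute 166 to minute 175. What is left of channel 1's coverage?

A, merged: minute 31 to minute 71, minute 192 to minute 247.
B, merged: minute 61 to minute 95, minute 101 to minute 149, minute 166 to minute 175.
minute 31 to minute 71 with B removed leaves minute 31 to minute 61.
minute 192 to minute 247 is untouched.

minute 31 to minute 61, minute 192 to minute 247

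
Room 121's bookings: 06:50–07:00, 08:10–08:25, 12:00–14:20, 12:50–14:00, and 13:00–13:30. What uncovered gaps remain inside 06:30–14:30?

06:30–06:50, 07:00–08:10, 08:25–12:00, 14:20–14:30

Covered (merged): 06:50–07:00, 08:10–08:25, 12:00–14:20.
Gaps within 06:30–14:30: 06:30–06:50, 07:00–08:10, 08:25–12:00, 14:20–14:30.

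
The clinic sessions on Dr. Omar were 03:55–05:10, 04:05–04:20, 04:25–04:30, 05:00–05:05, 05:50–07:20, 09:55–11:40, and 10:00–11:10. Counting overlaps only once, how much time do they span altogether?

Merged: 03:55–05:10, 05:50–07:20, 09:55–11:40.
Lengths: 1 h 15 min + 1 h 30 min + 1 h 45 min = 4 h 30 min.

4 h 30 min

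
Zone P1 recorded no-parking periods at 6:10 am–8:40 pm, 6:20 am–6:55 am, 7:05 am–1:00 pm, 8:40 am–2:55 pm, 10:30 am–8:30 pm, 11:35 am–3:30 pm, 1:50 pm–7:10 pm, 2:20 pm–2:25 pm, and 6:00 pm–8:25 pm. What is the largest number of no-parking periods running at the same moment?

6

Walk the sorted start/end points keeping a running depth.
The depth first hits 6 at 2:20 pm.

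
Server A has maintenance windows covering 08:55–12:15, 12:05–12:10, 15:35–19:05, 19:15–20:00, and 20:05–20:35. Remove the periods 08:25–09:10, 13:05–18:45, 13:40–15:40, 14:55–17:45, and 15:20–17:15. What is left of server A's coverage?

09:10–12:15, 18:45–19:05, 19:15–20:00, 20:05–20:35

Merge the first list: 08:55–12:15, 15:35–19:05, 19:15–20:00, 20:05–20:35.
Merge the second list: 08:25–09:10, 13:05–18:45.
08:55–12:15 \ B = 09:10–12:15.
15:35–19:05 \ B = 18:45–19:05.
19:15–20:00: nothing removed.
20:05–20:35: nothing removed.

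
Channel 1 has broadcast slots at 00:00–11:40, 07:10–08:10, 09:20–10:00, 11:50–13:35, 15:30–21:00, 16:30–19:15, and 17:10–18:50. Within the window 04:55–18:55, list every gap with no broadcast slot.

11:40–11:50, 13:35–15:30

Covered (merged): 00:00–11:40, 11:50–13:35, 15:30–21:00.
Complement within 04:55–18:55: 11:40–11:50, 13:35–15:30.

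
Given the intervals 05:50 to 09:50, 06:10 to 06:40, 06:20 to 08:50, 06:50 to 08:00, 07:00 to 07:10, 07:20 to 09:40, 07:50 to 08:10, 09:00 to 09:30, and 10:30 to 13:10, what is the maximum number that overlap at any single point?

Walk the sorted start/end points keeping a running depth.
The depth first hits 5 at 07:50.

5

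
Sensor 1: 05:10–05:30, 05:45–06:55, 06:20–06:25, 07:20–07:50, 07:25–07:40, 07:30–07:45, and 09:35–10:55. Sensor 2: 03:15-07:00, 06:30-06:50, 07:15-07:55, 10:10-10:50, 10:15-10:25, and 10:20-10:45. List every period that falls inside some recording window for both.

A, merged: 05:10–05:30, 05:45–06:55, 07:20–07:50, 09:35–10:55.
B, merged: 03:15–07:00, 07:15–07:55, 10:10–10:50.
05:10–05:30 meets the second set on 05:10–05:30.
05:45–06:55 meets the second set on 05:45–06:55.
07:20–07:50 meets the second set on 07:20–07:50.
09:35–10:55 meets the second set on 10:10–10:50.

05:10–05:30, 05:45–06:55, 07:20–07:50, 10:10–10:50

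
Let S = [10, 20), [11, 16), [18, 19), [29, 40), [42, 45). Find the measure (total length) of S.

24

Merged: [10, 20), [29, 40), [42, 45).
Lengths: 10 + 11 + 3 = 24.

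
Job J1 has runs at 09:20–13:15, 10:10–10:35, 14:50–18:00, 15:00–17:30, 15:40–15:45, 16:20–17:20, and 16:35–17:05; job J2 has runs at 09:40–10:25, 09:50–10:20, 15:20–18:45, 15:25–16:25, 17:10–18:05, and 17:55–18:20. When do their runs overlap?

A, merged: 09:20–13:15, 14:50–18:00.
B, merged: 09:40–10:25, 15:20–18:45.
09:20–13:15 meets the second set on 09:40–10:25.
14:50–18:00 meets the second set on 15:20–18:00.

09:40–10:25, 15:20–18:00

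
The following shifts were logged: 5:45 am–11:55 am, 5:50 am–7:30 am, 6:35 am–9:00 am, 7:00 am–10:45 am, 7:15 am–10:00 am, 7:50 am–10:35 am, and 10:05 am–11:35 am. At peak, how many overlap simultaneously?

At 7:15 am, 5 of the intervals are simultaneously active.
No point has more.

5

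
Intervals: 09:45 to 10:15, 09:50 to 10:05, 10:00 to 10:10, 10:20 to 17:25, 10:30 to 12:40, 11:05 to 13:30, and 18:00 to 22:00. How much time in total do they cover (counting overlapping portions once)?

11 h 35 min

Merged: 09:45-10:15, 10:20-17:25, 18:00-22:00.
Lengths: 30 min + 7 h 5 min + 4 h = 11 h 35 min.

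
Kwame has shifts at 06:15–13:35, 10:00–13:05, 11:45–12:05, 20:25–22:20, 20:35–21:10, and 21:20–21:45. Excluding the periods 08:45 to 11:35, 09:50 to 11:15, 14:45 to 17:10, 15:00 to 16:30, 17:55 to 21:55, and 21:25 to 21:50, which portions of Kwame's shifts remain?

06:15–08:45, 11:35–13:35, 21:55–22:20

A, merged: 06:15–13:35, 20:25–22:20.
B, merged: 08:45–11:35, 14:45–17:10, 17:55–21:55.
06:15–13:35 \ B = 06:15–08:45, 11:35–13:35.
20:25–22:20 \ B = 21:55–22:20.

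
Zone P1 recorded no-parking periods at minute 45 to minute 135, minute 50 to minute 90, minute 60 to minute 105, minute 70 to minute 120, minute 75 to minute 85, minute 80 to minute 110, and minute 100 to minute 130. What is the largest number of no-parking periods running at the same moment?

6

Walk the sorted start/end points keeping a running depth.
The depth first hits 6 at minute 80.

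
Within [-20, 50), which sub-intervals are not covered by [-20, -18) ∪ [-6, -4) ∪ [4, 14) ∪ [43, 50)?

[-18, -6) ∪ [-4, 4) ∪ [14, 43)

Covered (merged): [-20, -18), [-6, -4), [4, 14), [43, 50).
Complement within [-20, 50): [-18, -6), [-4, 4), [14, 43).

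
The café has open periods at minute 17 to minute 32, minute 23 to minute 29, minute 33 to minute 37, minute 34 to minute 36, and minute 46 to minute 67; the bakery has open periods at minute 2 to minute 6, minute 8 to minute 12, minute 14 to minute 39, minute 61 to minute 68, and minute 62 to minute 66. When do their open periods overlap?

minute 17 to minute 32, minute 33 to minute 37, minute 61 to minute 67

First set merges to minute 17 to minute 32, minute 33 to minute 37, minute 46 to minute 67.
Second set merges to minute 2 to minute 6, minute 8 to minute 12, minute 14 to minute 39, minute 61 to minute 68.
minute 17 to minute 32 meets the second set on minute 17 to minute 32.
minute 33 to minute 37 meets the second set on minute 33 to minute 37.
minute 46 to minute 67 meets the second set on minute 61 to minute 67.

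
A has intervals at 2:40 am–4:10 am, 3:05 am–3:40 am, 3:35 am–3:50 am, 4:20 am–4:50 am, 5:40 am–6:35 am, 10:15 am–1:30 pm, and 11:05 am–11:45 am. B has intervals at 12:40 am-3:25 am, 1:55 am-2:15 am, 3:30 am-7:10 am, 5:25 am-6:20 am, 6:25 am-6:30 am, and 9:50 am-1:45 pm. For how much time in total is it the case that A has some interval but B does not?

5 min

Merge the first list: 2:40 am-4:10 am, 4:20 am-4:50 am, 5:40 am-6:35 am, 10:15 am-1:30 pm.
Merge the second list: 12:40 am-3:25 am, 3:30 am-7:10 am, 9:50 am-1:45 pm.
A \ B = 3:25 am-3:30 am.
Total: 5 min.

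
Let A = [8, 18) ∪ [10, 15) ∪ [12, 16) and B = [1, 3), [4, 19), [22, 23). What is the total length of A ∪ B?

18

A, merged: [8, 18).
A ∪ B = [1, 3), [4, 19), [22, 23).
Total: 2 + 15 + 1 = 18.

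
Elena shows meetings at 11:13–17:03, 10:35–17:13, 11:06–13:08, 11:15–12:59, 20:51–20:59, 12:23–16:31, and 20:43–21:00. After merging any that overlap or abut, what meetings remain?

Sort by start: 10:35-17:13, 11:06-13:08, 11:13-17:03, 11:15-12:59, 12:23-16:31, 20:43-21:00, 20:51-20:59.
11:06-13:08 overlaps/touches 10:35-17:13 → extend to 10:35-17:13.
11:13-17:03 overlaps/touches 10:35-17:13 → extend to 10:35-17:13.
11:15-12:59 overlaps/touches 10:35-17:13 → extend to 10:35-17:13.
12:23-16:31 overlaps/touches 10:35-17:13 → extend to 10:35-17:13.
20:43-21:00 is disjoint → start new block.
20:51-20:59 overlaps/touches 20:43-21:00 → extend to 20:43-21:00.

10:35-17:13, 20:43-21:00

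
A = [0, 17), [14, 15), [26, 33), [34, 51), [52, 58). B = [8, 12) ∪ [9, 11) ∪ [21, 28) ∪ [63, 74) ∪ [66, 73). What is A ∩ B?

First set merges to [0, 17), [26, 33), [34, 51), [52, 58).
Second set merges to [8, 12), [21, 28), [63, 74).
[0, 17) meets the second set on [8, 12).
[26, 33) meets the second set on [26, 28).
[34, 51): no overlap with the second set.
[52, 58): no overlap with the second set.

[8, 12) ∪ [26, 28)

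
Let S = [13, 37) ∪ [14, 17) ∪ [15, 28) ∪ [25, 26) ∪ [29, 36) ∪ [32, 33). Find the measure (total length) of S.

Merged: [13, 37).
Length: 24.

24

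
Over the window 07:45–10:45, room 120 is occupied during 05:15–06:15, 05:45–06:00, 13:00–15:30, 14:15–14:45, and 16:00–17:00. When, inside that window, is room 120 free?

07:45–10:45

The merged coverage is 05:15–06:15, 13:00–15:30, 16:00–17:00.
Uncovered inside 07:45–10:45: 07:45–10:45.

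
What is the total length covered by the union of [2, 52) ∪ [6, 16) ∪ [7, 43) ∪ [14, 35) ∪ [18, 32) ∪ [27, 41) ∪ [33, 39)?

Merged: [2, 52).
Length: 50.

50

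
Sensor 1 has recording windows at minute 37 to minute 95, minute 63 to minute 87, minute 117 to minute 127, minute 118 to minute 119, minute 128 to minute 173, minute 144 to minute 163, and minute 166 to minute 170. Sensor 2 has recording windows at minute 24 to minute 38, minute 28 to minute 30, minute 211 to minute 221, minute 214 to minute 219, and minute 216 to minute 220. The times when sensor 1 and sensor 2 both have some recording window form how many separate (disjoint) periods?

A, merged: minute 37 to minute 95, minute 117 to minute 127, minute 128 to minute 173.
B, merged: minute 24 to minute 38, minute 211 to minute 221.
A ∩ B = minute 37 to minute 38.
That is 1 disjoint piece.

1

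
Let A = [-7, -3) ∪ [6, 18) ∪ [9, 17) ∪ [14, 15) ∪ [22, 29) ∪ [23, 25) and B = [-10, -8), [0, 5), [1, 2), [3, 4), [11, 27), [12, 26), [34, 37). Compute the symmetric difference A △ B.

[-10, -8) ∪ [-7, -3) ∪ [0, 5) ∪ [6, 11) ∪ [18, 22) ∪ [27, 29) ∪ [34, 37)

First set merges to [-7, -3), [6, 18), [22, 29).
Second set merges to [-10, -8), [0, 5), [11, 27), [34, 37).
A but not B: [-7, -3), [6, 11), [27, 29).
B but not A: [-10, -8), [0, 5), [18, 22), [34, 37).
Combining gives A △ B.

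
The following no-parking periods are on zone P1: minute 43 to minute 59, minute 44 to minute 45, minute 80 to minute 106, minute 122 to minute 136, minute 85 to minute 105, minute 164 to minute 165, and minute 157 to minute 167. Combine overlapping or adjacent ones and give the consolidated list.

Sort by start: minute 43 to minute 59, minute 44 to minute 45, minute 80 to minute 106, minute 85 to minute 105, minute 122 to minute 136, minute 157 to minute 167, minute 164 to minute 165.
minute 44 to minute 45 overlaps/touches minute 43 to minute 59 → extend to minute 43 to minute 59.
minute 80 to minute 106 is disjoint → start new block.
minute 85 to minute 105 overlaps/touches minute 80 to minute 106 → extend to minute 80 to minute 106.
minute 122 to minute 136 is disjoint → start new block.
minute 157 to minute 167 is disjoint → start new block.
minute 164 to minute 165 overlaps/touches minute 157 to minute 167 → extend to minute 157 to minute 167.

minute 43 to minute 59, minute 80 to minute 106, minute 122 to minute 136, minute 157 to minute 167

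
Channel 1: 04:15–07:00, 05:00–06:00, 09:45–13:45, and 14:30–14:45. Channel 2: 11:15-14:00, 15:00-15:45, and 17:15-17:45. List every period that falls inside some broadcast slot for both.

11:15-13:45

A, merged: 04:15-07:00, 09:45-13:45, 14:30-14:45.
04:15-07:00: no overlap with the second set.
09:45-13:45 meets the second set on 11:15-13:45.
14:30-14:45: no overlap with the second set.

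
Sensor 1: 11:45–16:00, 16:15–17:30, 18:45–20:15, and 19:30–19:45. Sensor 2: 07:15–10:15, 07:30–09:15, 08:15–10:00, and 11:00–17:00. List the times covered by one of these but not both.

Merge the first list: 11:45-16:00, 16:15-17:30, 18:45-20:15.
Merge the second list: 07:15-10:15, 11:00-17:00.
A but not B: 17:00-17:30, 18:45-20:15.
B but not A: 07:15-10:15, 11:00-11:45, 16:00-16:15.
Combining gives A △ B.

07:15-10:15, 11:00-11:45, 16:00-16:15, 17:00-17:30, 18:45-20:15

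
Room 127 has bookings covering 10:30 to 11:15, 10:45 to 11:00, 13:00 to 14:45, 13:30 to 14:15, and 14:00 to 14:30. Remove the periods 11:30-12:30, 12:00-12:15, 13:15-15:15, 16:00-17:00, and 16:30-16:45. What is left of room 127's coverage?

10:30–11:15, 13:00–13:15

First set merges to 10:30–11:15, 13:00–14:45.
Second set merges to 11:30–12:30, 13:15–15:15, 16:00–17:00.
10:30–11:15: nothing removed.
13:00–14:45 \ B = 13:00–13:15.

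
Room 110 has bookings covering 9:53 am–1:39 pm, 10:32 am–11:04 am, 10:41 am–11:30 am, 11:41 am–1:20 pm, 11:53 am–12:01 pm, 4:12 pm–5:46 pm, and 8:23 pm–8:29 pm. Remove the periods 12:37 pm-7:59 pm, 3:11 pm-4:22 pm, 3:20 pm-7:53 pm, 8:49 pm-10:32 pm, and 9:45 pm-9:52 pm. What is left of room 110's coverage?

9:53 am–12:37 pm, 8:23 pm–8:29 pm

Merge the first list: 9:53 am–1:39 pm, 4:12 pm–5:46 pm, 8:23 pm–8:29 pm.
Merge the second list: 12:37 pm–7:59 pm, 8:49 pm–10:32 pm.
9:53 am–1:39 pm minus B → 9:53 am–12:37 pm.
4:12 pm–5:46 pm: fully covered by B → removed.
8:23 pm–8:29 pm: no B overlap → unchanged.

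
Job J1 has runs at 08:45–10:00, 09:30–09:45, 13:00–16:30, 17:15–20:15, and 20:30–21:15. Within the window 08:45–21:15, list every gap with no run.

Covered (merged): 08:45–10:00, 13:00–16:30, 17:15–20:15, 20:30–21:15.
Uncovered inside 08:45–21:15: 10:00–13:00, 16:30–17:15, 20:15–20:30.

10:00–13:00, 16:30–17:15, 20:15–20:30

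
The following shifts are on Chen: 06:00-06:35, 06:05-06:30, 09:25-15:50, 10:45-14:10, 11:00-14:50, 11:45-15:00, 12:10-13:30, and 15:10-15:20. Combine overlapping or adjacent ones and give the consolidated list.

06:00–06:35, 09:25–15:50

06:05–06:30 overlaps/touches 06:00–06:35 → extend to 06:00–06:35.
09:25–15:50 is disjoint → start new block.
10:45–14:10 overlaps/touches 09:25–15:50 → extend to 09:25–15:50.
11:00–14:50 overlaps/touches 09:25–15:50 → extend to 09:25–15:50.
11:45–15:00 overlaps/touches 09:25–15:50 → extend to 09:25–15:50.
12:10–13:30 overlaps/touches 09:25–15:50 → extend to 09:25–15:50.
15:10–15:20 overlaps/touches 09:25–15:50 → extend to 09:25–15:50.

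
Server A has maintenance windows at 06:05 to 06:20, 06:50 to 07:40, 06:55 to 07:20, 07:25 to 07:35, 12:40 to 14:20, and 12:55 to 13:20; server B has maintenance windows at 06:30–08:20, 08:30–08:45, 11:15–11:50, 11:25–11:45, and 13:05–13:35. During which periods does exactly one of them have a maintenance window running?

First set merges to 06:05–06:20, 06:50–07:40, 12:40–14:20.
Second set merges to 06:30–08:20, 08:30–08:45, 11:15–11:50, 13:05–13:35.
Only in the first: 06:05–06:20, 12:40–13:05, 13:35–14:20.
Only in the second: 06:30–06:50, 07:40–08:20, 08:30–08:45, 11:15–11:50.
Together these are the periods covered by exactly one.

06:05–06:20, 06:30–06:50, 07:40–08:20, 08:30–08:45, 11:15–11:50, 12:40–13:05, 13:35–14:20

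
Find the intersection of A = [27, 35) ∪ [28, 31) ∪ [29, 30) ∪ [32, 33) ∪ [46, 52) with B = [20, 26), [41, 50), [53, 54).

First set merges to [27, 35), [46, 52).
[27, 35) meets no B interval.
[46, 52) ∩ B → [46, 50).

[46, 50)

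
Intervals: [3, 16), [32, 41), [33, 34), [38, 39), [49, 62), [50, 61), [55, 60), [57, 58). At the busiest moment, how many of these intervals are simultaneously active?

4

Sweep endpoints in order; track running count of active intervals.
Peak of 4 reached at 57.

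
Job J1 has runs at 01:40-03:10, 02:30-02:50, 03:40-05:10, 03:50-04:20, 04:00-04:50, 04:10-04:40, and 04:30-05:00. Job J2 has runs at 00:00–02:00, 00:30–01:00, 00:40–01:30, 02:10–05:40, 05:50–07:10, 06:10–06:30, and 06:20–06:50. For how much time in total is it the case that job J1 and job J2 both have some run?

A, merged: 01:40–03:10, 03:40–05:10.
B, merged: 00:00–02:00, 02:10–05:40, 05:50–07:10.
A ∩ B = 01:40–02:00, 02:10–03:10, 03:40–05:10.
Total: 20 min + 1 h + 1 h 30 min = 2 h 50 min.

2 h 50 min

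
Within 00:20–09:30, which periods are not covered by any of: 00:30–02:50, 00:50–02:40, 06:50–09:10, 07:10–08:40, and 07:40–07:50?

After merging, the occupied span is 00:30-02:50, 06:50-09:10.
Uncovered inside 00:20-09:30: 00:20-00:30, 02:50-06:50, 09:10-09:30.

00:20-00:30, 02:50-06:50, 09:10-09:30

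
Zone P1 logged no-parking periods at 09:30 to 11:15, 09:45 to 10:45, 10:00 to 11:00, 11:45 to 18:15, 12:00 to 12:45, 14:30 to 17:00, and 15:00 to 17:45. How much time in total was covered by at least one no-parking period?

Merged: 09:30–11:15, 11:45–18:15.
Lengths: 1 h 45 min + 6 h 30 min = 8 h 15 min.

8 h 15 min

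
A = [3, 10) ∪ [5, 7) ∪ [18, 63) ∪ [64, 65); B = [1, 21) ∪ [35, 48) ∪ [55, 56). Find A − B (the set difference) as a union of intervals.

First set merges to [3, 10), [18, 63), [64, 65).
[3, 10) lies entirely inside B → drops out.
[18, 63) with B removed leaves [21, 35), [48, 55), [56, 63).
[64, 65) is untouched.

[21, 35) ∪ [48, 55) ∪ [56, 63) ∪ [64, 65)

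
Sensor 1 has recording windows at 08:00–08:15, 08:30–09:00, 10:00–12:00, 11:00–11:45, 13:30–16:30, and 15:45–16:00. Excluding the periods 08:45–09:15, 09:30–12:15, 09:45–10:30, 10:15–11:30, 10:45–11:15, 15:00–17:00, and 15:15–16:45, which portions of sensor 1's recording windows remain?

Merge the first list: 08:00-08:15, 08:30-09:00, 10:00-12:00, 13:30-16:30.
Merge the second list: 08:45-09:15, 09:30-12:15, 15:00-17:00.
08:00-08:15 is untouched.
08:30-09:00 with B removed leaves 08:30-08:45.
10:00-12:00 lies entirely inside B → drops out.
13:30-16:30 with B removed leaves 13:30-15:00.

08:00-08:15, 08:30-08:45, 13:30-15:00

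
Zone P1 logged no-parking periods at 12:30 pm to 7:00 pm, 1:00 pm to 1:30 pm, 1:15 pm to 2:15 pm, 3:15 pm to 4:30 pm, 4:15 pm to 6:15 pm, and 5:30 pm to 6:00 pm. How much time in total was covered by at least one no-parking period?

Merged: 12:30 pm–7:00 pm.
Length: 6 h 30 min.

6 h 30 min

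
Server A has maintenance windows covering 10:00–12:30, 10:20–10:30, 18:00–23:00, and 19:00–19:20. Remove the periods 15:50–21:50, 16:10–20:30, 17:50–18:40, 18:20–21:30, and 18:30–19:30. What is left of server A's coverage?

10:00–12:30, 21:50–23:00

A, merged: 10:00–12:30, 18:00–23:00.
B, merged: 15:50–21:50.
10:00–12:30 is untouched.
18:00–23:00 with B removed leaves 21:50–23:00.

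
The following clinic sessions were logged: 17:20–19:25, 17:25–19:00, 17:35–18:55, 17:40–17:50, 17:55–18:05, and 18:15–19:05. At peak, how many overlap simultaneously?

4

Sweep endpoints in order; track running count of active intervals.
Peak of 4 reached at 17:40.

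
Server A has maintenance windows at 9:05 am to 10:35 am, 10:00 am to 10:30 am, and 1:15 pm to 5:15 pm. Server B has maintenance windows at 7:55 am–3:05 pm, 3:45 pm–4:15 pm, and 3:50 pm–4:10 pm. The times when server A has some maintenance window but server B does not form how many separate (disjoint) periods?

Merge the first list: 9:05 am–10:35 am, 1:15 pm–5:15 pm.
Merge the second list: 7:55 am–3:05 pm, 3:45 pm–4:15 pm.
A \ B = 3:05 pm–3:45 pm, 4:15 pm–5:15 pm.
That is 2 disjoint pieces.

2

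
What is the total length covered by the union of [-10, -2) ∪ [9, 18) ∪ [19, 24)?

22

Merged: [-10, -2), [9, 18), [19, 24).
Lengths: 8 + 9 + 5 = 22.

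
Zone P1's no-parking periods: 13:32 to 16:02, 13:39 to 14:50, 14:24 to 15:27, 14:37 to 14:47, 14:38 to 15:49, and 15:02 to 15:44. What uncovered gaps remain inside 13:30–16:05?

Covered (merged): 13:32-16:02.
Complement within 13:30-16:05: 13:30-13:32, 16:02-16:05.

13:30-13:32, 16:02-16:05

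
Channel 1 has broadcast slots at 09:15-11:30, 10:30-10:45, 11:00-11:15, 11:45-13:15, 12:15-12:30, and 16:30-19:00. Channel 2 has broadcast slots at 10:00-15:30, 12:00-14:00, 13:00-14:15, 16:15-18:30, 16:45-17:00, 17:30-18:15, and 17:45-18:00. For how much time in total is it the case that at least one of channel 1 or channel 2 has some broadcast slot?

A, merged: 09:15–11:30, 11:45–13:15, 16:30–19:00.
B, merged: 10:00–15:30, 16:15–18:30.
A ∪ B = 09:15–15:30, 16:15–19:00.
Total: 6 h 15 min + 2 h 45 min = 9 h.

9 h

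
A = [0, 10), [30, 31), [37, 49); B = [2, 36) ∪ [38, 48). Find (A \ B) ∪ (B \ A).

Only in the first: [0, 2), [37, 38), [48, 49).
Only in the second: [10, 30), [31, 36).
Together these are the periods covered by exactly one.

[0, 2) ∪ [10, 30) ∪ [31, 36) ∪ [37, 38) ∪ [48, 49)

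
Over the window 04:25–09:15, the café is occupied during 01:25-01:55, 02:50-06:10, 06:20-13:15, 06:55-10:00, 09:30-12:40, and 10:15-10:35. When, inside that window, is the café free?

06:10-06:20

Covered (merged): 01:25-01:55, 02:50-06:10, 06:20-13:15.
Uncovered inside 04:25-09:15: 06:10-06:20.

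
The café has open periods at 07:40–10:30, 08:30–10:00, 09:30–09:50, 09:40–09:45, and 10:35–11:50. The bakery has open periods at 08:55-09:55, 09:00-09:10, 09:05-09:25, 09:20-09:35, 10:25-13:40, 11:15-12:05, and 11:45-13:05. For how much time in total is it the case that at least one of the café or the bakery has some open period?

First set merges to 07:40–10:30, 10:35–11:50.
Second set merges to 08:55–09:55, 10:25–13:40.
A ∪ B = 07:40–13:40.
Total: 6 h.

6 h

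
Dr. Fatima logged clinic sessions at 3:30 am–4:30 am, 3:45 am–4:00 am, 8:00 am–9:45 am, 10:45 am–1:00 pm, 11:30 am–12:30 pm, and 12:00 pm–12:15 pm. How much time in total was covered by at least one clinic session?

5 h

Merged: 3:30 am-4:30 am, 8:00 am-9:45 am, 10:45 am-1:00 pm.
Lengths: 1 h + 1 h 45 min + 2 h 15 min = 5 h.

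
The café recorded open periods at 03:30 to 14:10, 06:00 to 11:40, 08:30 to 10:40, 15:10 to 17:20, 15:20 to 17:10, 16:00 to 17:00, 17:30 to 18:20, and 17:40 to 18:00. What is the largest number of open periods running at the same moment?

At 08:30, 3 of the intervals are simultaneously active.
No point has more.

3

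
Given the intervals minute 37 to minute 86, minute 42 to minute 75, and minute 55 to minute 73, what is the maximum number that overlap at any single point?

Walk the sorted start/end points keeping a running depth.
The depth first hits 3 at minute 55.

3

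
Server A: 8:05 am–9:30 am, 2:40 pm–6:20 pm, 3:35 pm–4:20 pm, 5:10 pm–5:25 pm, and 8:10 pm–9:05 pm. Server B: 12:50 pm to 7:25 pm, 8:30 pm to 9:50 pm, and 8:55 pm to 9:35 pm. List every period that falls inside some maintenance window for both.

A, merged: 8:05 am-9:30 am, 2:40 pm-6:20 pm, 8:10 pm-9:05 pm.
B, merged: 12:50 pm-7:25 pm, 8:30 pm-9:50 pm.
8:05 am-9:30 am: no overlap with the second set.
2:40 pm-6:20 pm meets the second set on 2:40 pm-6:20 pm.
8:10 pm-9:05 pm meets the second set on 8:30 pm-9:05 pm.

2:40 pm-6:20 pm, 8:30 pm-9:05 pm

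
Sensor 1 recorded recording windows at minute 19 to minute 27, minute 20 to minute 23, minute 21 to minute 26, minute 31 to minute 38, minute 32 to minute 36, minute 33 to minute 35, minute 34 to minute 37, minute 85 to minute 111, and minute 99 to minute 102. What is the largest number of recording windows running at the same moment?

4

Sweep endpoints in order; track running count of active intervals.
Peak of 4 reached at minute 34.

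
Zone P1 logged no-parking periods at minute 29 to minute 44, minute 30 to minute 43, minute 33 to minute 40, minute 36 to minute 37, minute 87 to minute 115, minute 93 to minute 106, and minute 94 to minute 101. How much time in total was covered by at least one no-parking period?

43 minutes

Merged: minute 29 to minute 44, minute 87 to minute 115.
Lengths: 15 minutes + 28 minutes = 43 minutes.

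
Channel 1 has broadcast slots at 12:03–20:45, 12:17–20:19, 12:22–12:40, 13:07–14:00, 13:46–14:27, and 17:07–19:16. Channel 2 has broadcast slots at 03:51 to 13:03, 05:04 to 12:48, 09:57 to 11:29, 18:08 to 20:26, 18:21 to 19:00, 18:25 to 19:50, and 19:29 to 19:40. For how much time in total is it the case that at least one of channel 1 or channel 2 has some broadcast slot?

16 h 54 min

First set merges to 12:03-20:45.
Second set merges to 03:51-13:03, 18:08-20:26.
A ∪ B = 03:51-20:45.
Total: 16 h 54 min.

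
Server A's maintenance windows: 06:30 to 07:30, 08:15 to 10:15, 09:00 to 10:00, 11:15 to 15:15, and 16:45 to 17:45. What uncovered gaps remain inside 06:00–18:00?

06:00-06:30, 07:30-08:15, 10:15-11:15, 15:15-16:45, 17:45-18:00

After merging, the occupied span is 06:30-07:30, 08:15-10:15, 11:15-15:15, 16:45-17:45.
Uncovered inside 06:00-18:00: 06:00-06:30, 07:30-08:15, 10:15-11:15, 15:15-16:45, 17:45-18:00.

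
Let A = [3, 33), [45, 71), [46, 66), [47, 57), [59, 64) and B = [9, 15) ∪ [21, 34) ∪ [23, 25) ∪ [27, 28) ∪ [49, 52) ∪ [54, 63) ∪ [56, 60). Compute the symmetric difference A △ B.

[3, 9) ∪ [15, 21) ∪ [33, 34) ∪ [45, 49) ∪ [52, 54) ∪ [63, 71)

A, merged: [3, 33), [45, 71).
B, merged: [9, 15), [21, 34), [49, 52), [54, 63).
A but not B: [3, 9), [15, 21), [45, 49), [52, 54), [63, 71).
B but not A: [33, 34).
Combining gives A △ B.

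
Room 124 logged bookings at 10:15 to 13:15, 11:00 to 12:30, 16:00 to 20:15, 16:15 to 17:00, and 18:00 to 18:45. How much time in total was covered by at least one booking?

7 h 15 min

Merged: 10:15–13:15, 16:00–20:15.
Lengths: 3 h + 4 h 15 min = 7 h 15 min.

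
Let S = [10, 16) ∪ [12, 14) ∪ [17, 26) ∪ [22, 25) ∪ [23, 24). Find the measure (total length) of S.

15

Merged: [10, 16), [17, 26).
Lengths: 6 + 9 = 15.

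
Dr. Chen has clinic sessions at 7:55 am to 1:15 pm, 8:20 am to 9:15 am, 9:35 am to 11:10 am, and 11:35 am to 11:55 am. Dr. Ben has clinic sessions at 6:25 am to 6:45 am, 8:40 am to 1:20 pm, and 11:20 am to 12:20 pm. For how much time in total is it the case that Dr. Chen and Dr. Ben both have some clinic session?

4 h 35 min

First set merges to 7:55 am–1:15 pm.
Second set merges to 6:25 am–6:45 am, 8:40 am–1:20 pm.
A ∩ B = 8:40 am–1:15 pm.
Total: 4 h 35 min.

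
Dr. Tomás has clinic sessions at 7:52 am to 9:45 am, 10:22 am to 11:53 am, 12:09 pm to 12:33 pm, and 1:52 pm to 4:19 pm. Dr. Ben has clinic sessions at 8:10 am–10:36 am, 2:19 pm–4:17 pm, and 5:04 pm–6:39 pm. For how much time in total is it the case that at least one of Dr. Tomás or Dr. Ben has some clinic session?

A ∪ B = 7:52 am–11:53 am, 12:09 pm–12:33 pm, 1:52 pm–4:19 pm, 5:04 pm–6:39 pm.
Total: 4 h 1 min + 24 min + 2 h 27 min + 1 h 35 min = 8 h 27 min.

8 h 27 min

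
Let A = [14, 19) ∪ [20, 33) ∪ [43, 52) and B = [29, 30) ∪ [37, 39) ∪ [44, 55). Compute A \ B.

[14, 19) ∪ [20, 29) ∪ [30, 33) ∪ [43, 44)

[14, 19): no B overlap → unchanged.
[20, 33) minus B → [20, 29), [30, 33).
[43, 52) minus B → [43, 44).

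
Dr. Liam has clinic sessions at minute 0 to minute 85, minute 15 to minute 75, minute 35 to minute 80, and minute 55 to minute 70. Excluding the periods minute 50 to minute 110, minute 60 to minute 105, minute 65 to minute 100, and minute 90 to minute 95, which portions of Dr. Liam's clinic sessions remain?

First set merges to minute 0 to minute 85.
Second set merges to minute 50 to minute 110.
minute 0 to minute 85 minus B → minute 0 to minute 50.

minute 0 to minute 50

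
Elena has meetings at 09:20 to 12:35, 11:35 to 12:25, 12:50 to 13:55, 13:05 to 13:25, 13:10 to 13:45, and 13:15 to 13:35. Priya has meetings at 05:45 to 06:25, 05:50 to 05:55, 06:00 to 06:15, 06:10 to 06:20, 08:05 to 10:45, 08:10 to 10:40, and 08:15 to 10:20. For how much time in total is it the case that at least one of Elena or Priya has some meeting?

Merge the first list: 09:20–12:35, 12:50–13:55.
Merge the second list: 05:45–06:25, 08:05–10:45.
A ∪ B = 05:45–06:25, 08:05–12:35, 12:50–13:55.
Total: 40 min + 4 h 30 min + 1 h 5 min = 6 h 15 min.

6 h 15 min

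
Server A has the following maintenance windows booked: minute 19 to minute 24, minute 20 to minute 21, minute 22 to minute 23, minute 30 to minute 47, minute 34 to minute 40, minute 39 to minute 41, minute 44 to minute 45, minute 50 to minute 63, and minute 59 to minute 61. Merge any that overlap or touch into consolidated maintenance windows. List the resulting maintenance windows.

minute 19 to minute 24, minute 30 to minute 47, minute 50 to minute 63

minute 20 to minute 21 overlaps/touches minute 19 to minute 24 → extend to minute 19 to minute 24.
minute 22 to minute 23 overlaps/touches minute 19 to minute 24 → extend to minute 19 to minute 24.
minute 30 to minute 47 is disjoint → start new block.
minute 34 to minute 40 overlaps/touches minute 30 to minute 47 → extend to minute 30 to minute 47.
minute 39 to minute 41 overlaps/touches minute 30 to minute 47 → extend to minute 30 to minute 47.
minute 44 to minute 45 overlaps/touches minute 30 to minute 47 → extend to minute 30 to minute 47.
minute 50 to minute 63 is disjoint → start new block.
minute 59 to minute 61 overlaps/touches minute 50 to minute 63 → extend to minute 50 to minute 63.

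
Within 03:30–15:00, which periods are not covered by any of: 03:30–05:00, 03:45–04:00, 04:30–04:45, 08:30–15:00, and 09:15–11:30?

05:00-08:30

Covered (merged): 03:30-05:00, 08:30-15:00.
Gaps within 03:30-15:00: 05:00-08:30.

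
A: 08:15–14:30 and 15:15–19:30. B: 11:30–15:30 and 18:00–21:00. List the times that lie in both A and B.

08:15–14:30 meets the second set on 11:30–14:30.
15:15–19:30 meets the second set on 15:15–15:30, 18:00–19:30.

11:30–14:30, 15:15–15:30, 18:00–19:30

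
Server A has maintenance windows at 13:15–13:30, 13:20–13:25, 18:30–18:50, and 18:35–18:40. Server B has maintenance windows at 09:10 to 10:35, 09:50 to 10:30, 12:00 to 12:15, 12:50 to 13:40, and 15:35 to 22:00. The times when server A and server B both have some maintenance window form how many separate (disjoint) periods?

2

A, merged: 13:15-13:30, 18:30-18:50.
B, merged: 09:10-10:35, 12:00-12:15, 12:50-13:40, 15:35-22:00.
A ∩ B = 13:15-13:30, 18:30-18:50.
That is 2 disjoint pieces.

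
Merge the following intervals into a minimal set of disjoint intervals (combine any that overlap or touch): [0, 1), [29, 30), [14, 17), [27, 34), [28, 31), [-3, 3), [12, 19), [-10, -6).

Sort by start: [-10, -6), [-3, 3), [0, 1), [12, 19), [14, 17), [27, 34), [28, 31), [29, 30).
[-3, 3) is disjoint → start new block.
[0, 1) overlaps/touches [-3, 3) → extend to [-3, 3).
[12, 19) is disjoint → start new block.
[14, 17) overlaps/touches [12, 19) → extend to [12, 19).
[27, 34) is disjoint → start new block.
[28, 31) overlaps/touches [27, 34) → extend to [27, 34).
[29, 30) overlaps/touches [27, 34) → extend to [27, 34).

[-10, -6) ∪ [-3, 3) ∪ [12, 19) ∪ [27, 34)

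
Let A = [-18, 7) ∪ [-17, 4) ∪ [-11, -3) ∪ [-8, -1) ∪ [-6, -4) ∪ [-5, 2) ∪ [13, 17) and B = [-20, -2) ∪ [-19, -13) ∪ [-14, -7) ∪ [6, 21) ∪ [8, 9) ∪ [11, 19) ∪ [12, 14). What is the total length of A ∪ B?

First set merges to [-18, 7), [13, 17).
Second set merges to [-20, -2), [6, 21).
A ∪ B = [-20, 21).
Total: 41.

41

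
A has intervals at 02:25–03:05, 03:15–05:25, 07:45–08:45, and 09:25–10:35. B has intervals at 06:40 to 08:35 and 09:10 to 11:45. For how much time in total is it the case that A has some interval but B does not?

A \ B = 02:25–03:05, 03:15–05:25, 08:35–08:45.
Total: 40 min + 2 h 10 min + 10 min = 3 h.

3 h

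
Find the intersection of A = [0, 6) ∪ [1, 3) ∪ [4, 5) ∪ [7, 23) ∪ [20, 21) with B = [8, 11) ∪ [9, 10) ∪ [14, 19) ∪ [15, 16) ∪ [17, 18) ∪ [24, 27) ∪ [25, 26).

[8, 11) ∪ [14, 19)

A, merged: [0, 6), [7, 23).
B, merged: [8, 11), [14, 19), [24, 27).
[0, 6) falls entirely outside B.
[7, 23) overlaps B on [8, 11), [14, 19).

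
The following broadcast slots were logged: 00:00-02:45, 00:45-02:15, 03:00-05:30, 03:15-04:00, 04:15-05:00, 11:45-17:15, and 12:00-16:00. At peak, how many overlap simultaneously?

At 00:45, 2 of the intervals are simultaneously active.
No point has more.

2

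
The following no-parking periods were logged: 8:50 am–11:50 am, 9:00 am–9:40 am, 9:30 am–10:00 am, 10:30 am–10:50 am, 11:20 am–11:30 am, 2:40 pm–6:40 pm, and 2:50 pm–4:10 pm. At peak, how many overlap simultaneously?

3

At 9:30 am, 3 of the intervals are simultaneously active.
No point has more.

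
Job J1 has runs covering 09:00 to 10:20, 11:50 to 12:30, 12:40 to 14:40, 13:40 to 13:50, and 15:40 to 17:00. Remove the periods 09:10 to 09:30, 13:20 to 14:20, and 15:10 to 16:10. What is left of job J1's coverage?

09:00–09:10, 09:30–10:20, 11:50–12:30, 12:40–13:20, 14:20–14:40, 16:10–17:00

A, merged: 09:00–10:20, 11:50–12:30, 12:40–14:40, 15:40–17:00.
09:00–10:20 \ B = 09:00–09:10, 09:30–10:20.
11:50–12:30: nothing removed.
12:40–14:40 \ B = 12:40–13:20, 14:20–14:40.
15:40–17:00 \ B = 16:10–17:00.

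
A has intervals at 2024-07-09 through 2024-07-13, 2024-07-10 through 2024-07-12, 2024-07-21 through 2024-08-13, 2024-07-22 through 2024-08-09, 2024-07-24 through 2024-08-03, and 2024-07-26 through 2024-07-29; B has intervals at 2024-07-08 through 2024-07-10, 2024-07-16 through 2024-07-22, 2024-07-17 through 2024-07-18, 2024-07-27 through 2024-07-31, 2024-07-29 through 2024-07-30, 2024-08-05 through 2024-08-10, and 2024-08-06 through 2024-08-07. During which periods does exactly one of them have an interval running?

2024-07-08 through 2024-07-08, 2024-07-11 through 2024-07-13, 2024-07-16 through 2024-07-20, 2024-07-23 through 2024-07-26, 2024-08-01 through 2024-08-04, 2024-08-11 through 2024-08-13

First set merges to 2024-07-09 through 2024-07-13, 2024-07-21 through 2024-08-13.
Second set merges to 2024-07-08 through 2024-07-10, 2024-07-16 through 2024-07-22, 2024-07-27 through 2024-07-31, 2024-08-05 through 2024-08-10.
A but not B: 2024-07-11 through 2024-07-13, 2024-07-23 through 2024-07-26, 2024-08-01 through 2024-08-04, 2024-08-11 through 2024-08-13.
B but not A: 2024-07-08 through 2024-07-08, 2024-07-16 through 2024-07-20.
Combining gives A △ B.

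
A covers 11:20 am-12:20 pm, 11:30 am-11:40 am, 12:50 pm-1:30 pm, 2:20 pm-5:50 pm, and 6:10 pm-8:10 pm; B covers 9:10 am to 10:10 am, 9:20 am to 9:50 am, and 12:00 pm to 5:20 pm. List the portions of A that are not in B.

11:20 am-12:00 pm, 5:20 pm-5:50 pm, 6:10 pm-8:10 pm

A, merged: 11:20 am-12:20 pm, 12:50 pm-1:30 pm, 2:20 pm-5:50 pm, 6:10 pm-8:10 pm.
B, merged: 9:10 am-10:10 am, 12:00 pm-5:20 pm.
11:20 am-12:20 pm \ B = 11:20 am-12:00 pm.
12:50 pm-1:30 pm: entirely removed.
2:20 pm-5:50 pm \ B = 5:20 pm-5:50 pm.
6:10 pm-8:10 pm: nothing removed.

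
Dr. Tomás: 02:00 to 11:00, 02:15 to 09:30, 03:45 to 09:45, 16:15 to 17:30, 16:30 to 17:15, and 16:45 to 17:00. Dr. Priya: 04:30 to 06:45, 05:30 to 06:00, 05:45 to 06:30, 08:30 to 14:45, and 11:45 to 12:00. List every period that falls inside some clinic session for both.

A, merged: 02:00–11:00, 16:15–17:30.
B, merged: 04:30–06:45, 08:30–14:45.
02:00–11:00 ∩ B → 04:30–06:45, 08:30–11:00.
16:15–17:30 meets no B interval.

04:30–06:45, 08:30–11:00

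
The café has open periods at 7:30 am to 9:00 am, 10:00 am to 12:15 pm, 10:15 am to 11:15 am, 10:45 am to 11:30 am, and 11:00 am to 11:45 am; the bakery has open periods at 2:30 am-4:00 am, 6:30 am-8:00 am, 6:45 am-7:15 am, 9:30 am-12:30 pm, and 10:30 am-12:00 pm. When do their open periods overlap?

7:30 am–8:00 am, 10:00 am–12:15 pm

Merge the first list: 7:30 am–9:00 am, 10:00 am–12:15 pm.
Merge the second list: 2:30 am–4:00 am, 6:30 am–8:00 am, 9:30 am–12:30 pm.
7:30 am–9:00 am meets the second set on 7:30 am–8:00 am.
10:00 am–12:15 pm meets the second set on 10:00 am–12:15 pm.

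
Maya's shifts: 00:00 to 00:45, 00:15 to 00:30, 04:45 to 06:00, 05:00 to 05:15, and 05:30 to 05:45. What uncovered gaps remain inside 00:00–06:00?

After merging, the occupied span is 00:00–00:45, 04:45–06:00.
Uncovered inside 00:00–06:00: 00:45–04:45.

00:45–04:45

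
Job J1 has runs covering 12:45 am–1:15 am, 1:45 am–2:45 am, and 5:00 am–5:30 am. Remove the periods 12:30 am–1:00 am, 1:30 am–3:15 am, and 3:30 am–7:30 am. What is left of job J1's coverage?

12:45 am–1:15 am minus B → 1:00 am–1:15 am.
1:45 am–2:45 am: fully covered by B → removed.
5:00 am–5:30 am: fully covered by B → removed.

1:00 am–1:15 am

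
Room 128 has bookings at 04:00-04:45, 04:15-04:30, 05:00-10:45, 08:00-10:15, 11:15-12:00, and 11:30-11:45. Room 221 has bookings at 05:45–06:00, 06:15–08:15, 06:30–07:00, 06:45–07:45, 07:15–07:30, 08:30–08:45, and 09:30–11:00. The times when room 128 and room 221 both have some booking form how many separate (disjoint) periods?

A, merged: 04:00-04:45, 05:00-10:45, 11:15-12:00.
B, merged: 05:45-06:00, 06:15-08:15, 08:30-08:45, 09:30-11:00.
A ∩ B = 05:45-06:00, 06:15-08:15, 08:30-08:45, 09:30-10:45.
That is 4 disjoint pieces.

4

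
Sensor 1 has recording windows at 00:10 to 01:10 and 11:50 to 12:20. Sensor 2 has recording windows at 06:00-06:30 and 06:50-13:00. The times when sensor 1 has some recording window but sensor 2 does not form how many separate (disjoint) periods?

1

A \ B = 00:10–01:10.
That is 1 disjoint piece.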